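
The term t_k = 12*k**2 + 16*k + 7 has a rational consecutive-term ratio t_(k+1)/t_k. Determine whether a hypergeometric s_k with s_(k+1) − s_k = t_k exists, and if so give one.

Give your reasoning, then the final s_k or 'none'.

s_k = k*(4*k**2 + 2*k + 1)

t_(k+1)/t_k = (12*k**2 + 40*k + 35)/(12*k**2 + 16*k + 7).
So A=1 and B=1, with C=k**2 + 4*k/3 + 7/12.
Key eq: (1)·f(k+1) = (1)·f(k) + (k**2 + 4*k/3 + 7/12).
Bound: deg f ≤ 3.
Solve for f: f(k) = k*(4*k**2 + 2*k + 1)/12 (degree 3 ≤ 3).
R(k) = B(k−1)·f(k)/C(k) = k*(4*k**2 + 2*k + 1)/(12*k**2 + 16*k + 7); s_k = R·t_k = k*(4*k**2 + 2*k + 1).
Verify: 12*k**2 + 16*k + 7 matches t_k.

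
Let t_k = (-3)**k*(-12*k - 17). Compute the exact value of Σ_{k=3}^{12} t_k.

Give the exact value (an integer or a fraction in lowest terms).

Σ = -65366946

Ratio r(k) = 3*(-12*k - 29)/(12*k + 17).
Normal form (A,B,C) = (-3, 1, k + 17/12).
Solve (-3)·f(k+1) − (1)·f(k) = k + 17/12.
From deg A=0, deg B=0, deg C=1: d=1.
A polynomial solution: f(k) = -(3*k + 2)/12.
So s_k = (B(k−1)f/C)·t_k = (-(3*k + 2)/(12*k + 17))·t_k = (-3)**k*(3*k + 2).
s_(k+1) − s_k = (-3)**k*(-12*k - 17) = t_k.
Sum = s_(13) − s_(3); s_(13) = -65367243, s_(3) = -297 ⇒ -65366946.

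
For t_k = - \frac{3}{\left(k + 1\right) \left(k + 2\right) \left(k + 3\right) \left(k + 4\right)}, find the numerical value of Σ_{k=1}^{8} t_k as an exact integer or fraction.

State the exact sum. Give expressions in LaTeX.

Σ = -9/220

Compute t_(k+1)/t_k: get (k + 1)/(k + 5).
Normal form (A,B,C) = (k + 1, k + 5, 1).
Set up (k + 1)·f(k+1) − (k + 4)·f(k) − (1) = 0.
From deg A=1, deg B=1, deg C=0: d=3.
Solve for f: f(k) = k*(k**2 + 6*k + 11)/18 (degree 3 ≤ 3).
Get s_k = R·t_k = k*(-k**2 - 6*k - 11)/(6*(k + 1)*(k + 2)*(k + 3)) with R(k) = B(k−1)f(k)/C(k) = k*(k + 4)*(k**2 + 6*k + 11)/18.
Check: Δs_k = -3/(k**4 + 10*k**3 + 35*k**2 + 50*k + 24). ✓
Sum = s_(9) − s_(1); s_(9) = -73/440, s_(1) = -1/8 ⇒ -9/220.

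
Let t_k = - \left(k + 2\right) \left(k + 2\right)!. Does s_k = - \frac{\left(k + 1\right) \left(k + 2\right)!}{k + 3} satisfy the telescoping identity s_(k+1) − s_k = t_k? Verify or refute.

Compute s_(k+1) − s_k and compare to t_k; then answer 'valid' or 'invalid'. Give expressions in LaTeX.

Invalid: residual \frac{2 \left(k^{2} + 5 k + 5\right) \left(k + 2\right)!}{\left(k + 3\right) \left(k + 4\right)} ≠ 0.

s_(k+1) = -(k + 2)*factorial(k + 3)/(k + 4)
s_(k+1) − s_k = -(k**3 + 7*k**2 + 16*k + 14)*factorial(k + 2)/((k + 3)*(k + 4))
(s_(k+1) − s_k) − t_k = 2*(k**2 + 5*k + 5)*factorial(k + 2)/((k + 3)*(k + 4))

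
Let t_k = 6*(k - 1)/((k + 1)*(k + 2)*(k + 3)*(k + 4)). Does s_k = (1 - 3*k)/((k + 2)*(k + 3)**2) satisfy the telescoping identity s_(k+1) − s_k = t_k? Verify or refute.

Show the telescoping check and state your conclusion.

s_(k+1) = (-3*k - 2)/((k + 3)*(k + 4)**2)
s_(k+1) − s_k = 2*(3*k**2 + 6*k - 14)/(k**5 + 16*k**4 + 101*k**3 + 314*k**2 + 480*k + 288)
(s_(k+1) − s_k) − t_k = 2*(-9*k**2 - 23*k + 22)/(k**6 + 17*k**5 + 117*k**4 + 415*k**3 + 794*k**2 + 768*k + 288)

Invalid: residual 2*(-9*k**2 - 23*k + 22)/(k**6 + 17*k**5 + 117*k**4 + 415*k**3 + 794*k**2 + 768*k + 288) ≠ 0.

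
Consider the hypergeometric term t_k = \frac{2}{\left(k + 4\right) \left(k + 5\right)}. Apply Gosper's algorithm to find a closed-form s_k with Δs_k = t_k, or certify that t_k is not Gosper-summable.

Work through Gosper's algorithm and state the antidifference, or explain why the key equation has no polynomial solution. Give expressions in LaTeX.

The ratio is (k + 4)/(k + 6).
Normal form (A,B,C) = (k + 4, k + 6, 1).
Need (k + 4)·f(k+1) − (k + 5)·f(k) = 1.
From deg A=1, deg B=1, deg C=0: d=1.
A polynomial solution: f(k) = k/4.
So s_k = (B(k−1)f/C)·t_k = (k*(k + 5)/4)·t_k = k/(2*(k + 4)).
Verify: 2/(k**2 + 9*k + 20) matches t_k.

s_k = \frac{k}{2 \left(k + 4\right)}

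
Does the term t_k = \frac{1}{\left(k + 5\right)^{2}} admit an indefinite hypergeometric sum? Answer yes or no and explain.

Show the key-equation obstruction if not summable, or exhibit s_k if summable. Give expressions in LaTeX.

No — t_k has no hypergeometric antidifference.

The ratio is (k + 5)**2/(k + 6)**2.
So A=k**2 + 10*k + 25 and B=k**2 + 12*k + 36, with C=1.
Need (k**2 + 10*k + 25)·f(k+1) − (k**2 + 10*k + 25)·f(k) = 1.
deg f ≤ 0 (via 2,2,0).
f = c0 ⇒ A·f(k+1) − B(k−1)·f(k) − C = -1. The system {-1 = 0} is inconsistent; no antidifference.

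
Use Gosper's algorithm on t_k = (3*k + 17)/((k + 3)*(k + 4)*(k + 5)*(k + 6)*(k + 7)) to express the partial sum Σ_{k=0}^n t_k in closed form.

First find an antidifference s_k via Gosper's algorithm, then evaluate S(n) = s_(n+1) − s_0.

r(k) = (k + 3)*(3*k + 20)/((k + 8)*(3*k + 17)) after simplifying.
Gosper form: A/B · C(k+1)/C(k) with A=k + 3, B=k + 8, C=k + 17/3.
Need (k + 3)·f(k+1) − (k + 7)·f(k) = k + 17/3.
d = 4 from the (1,1,1) case.
Match coefficients ⇒ f(k) = k*(k + 5)*(k**2 + 13*k + 54)/216.
Certificate R = B(k−1)f/C = k*(k + 5)*(k + 7)*(k**2 + 13*k + 54)/(72*(3*k + 17)) gives s_k = k*(k**2 + 13*k + 54)/(72*(k**3 + 13*k**2 + 54*k + 72)).
s_(k+1) − s_k = (3*k + 17)/(k**5 + 25*k**4 + 245*k**3 + 1175*k**2 + 2754*k + 2520) = t_k.
Evaluate: s_(n+1) = (n**3 + 16*n**2 + 83*n + 68)/(72*(n**3 + 16*n**2 + 83*n + 140)); subtract s_(0) = 0 ⇒ S(n) = (n**3 + 16*n**2 + 83*n + 68)/(72*(n**3 + 16*n**2 + 83*n + 140)).

S(n) = (n**3 + 16*n**2 + 83*n + 68)/(72*(n**3 + 16*n**2 + 83*n + 140))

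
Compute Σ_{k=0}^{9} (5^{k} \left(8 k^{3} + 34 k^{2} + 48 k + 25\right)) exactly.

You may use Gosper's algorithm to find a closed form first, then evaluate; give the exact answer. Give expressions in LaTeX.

Compute t_(k+1)/t_k: get 5*(8*k**3 + 58*k**2 + 140*k + 115)/(8*k**3 + 34*k**2 + 48*k + 25).
Gosper form: A/B · C(k+1)/C(k) with A=5, B=1, C=k**3 + 17*k**2/4 + 6*k + 25/8.
Set up (5)·f(k+1) − (1)·f(k) − (k**3 + 17*k**2/4 + 6*k + 25/8) = 0.
d = 3 from the (0,0,3) case.
Solving with deg f ≤ 3: f(k) = k*(2*k**2 + k + 2)/8.
Then R = B(k−1)f/C = k*(2*k**2 + k + 2)/(8*k**3 + 34*k**2 + 48*k + 25), so s_k = R(k)·t_k = 5**k*k*(2*k**2 + k + 2).
Verify: 5**k*(8*k**3 + 34*k**2 + 48*k + 25) matches t_k.
Telescoping: Σ = s_(10) − s_(0) = 20703125000 − (0) = 20703125000.

Σ = 20703125000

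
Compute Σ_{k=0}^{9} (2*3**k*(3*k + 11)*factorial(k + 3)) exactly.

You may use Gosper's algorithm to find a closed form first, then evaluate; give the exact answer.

Σ = 735398702438388

Compute t_(k+1)/t_k: get 3*(k + 4)*(3*k + 14)/(3*k + 11).
Factor: A=3*k + 12; B=1; C=k + 11/3.
Set up (3*k + 12)·f(k+1) − (1)·f(k) − (k + 11/3) = 0.
Degrees (1,0,1) ⇒ d ≤ 0.
A polynomial solution: f(k) = 1/3.
Certificate R = B(k−1)f/C = 1/(3*k + 11) gives s_k = 2*3**k*factorial(k + 3).
Check: Δs_k = 2*3**k*(3*k + 11)*factorial(k + 3). ✓
Σ_(k=0)^(9) t_k = s_(10) − s_(0) = 735398702438400 − (12) = 735398702438388.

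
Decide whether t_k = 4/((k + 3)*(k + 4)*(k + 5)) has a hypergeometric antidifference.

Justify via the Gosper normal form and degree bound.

The ratio is (k + 3)/(k + 6).
Normal form (A,B,C) = (k + 3, k + 6, 1).
Solve (k + 3)·f(k+1) − (k + 5)·f(k) = 1.
d = 2 from the (1,1,0) case.
Coefficient equations give f(k) = k*(k + 7)/24.
So s_k = (B(k−1)f/C)·t_k = (k*(k + 5)*(k + 7)/24)·t_k = k*(k + 7)/(6*(k + 3)*(k + 4)).
Check: Δs_k = 4/(k**3 + 12*k**2 + 47*k + 60). ✓

Yes. s_k = k*(k + 7)/(6*(k + 3)*(k + 4)).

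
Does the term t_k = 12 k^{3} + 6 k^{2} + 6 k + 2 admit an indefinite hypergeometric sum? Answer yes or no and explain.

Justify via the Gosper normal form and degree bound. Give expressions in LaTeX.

The ratio is (6*k**3 + 21*k**2 + 27*k + 13)/(6*k**3 + 3*k**2 + 3*k + 1).
So A=1 and B=1, with C=k**3 + k**2/2 + k/2 + 1/6.
Set up (1)·f(k+1) − (1)·f(k) − (k**3 + k**2/2 + k/2 + 1/6) = 0.
deg f ≤ 4 (via 0,0,3).
Solve for f: f(k) = k**2*(3*k**2 - 4*k + 3)/12 (degree 4 ≤ 4).
So s_k = (B(k−1)f/C)·t_k = (k**2*(3*k**2 - 4*k + 3)/(2*(6*k**3 + 3*k**2 + 3*k + 1)))·t_k = k**2*(3*k**2 - 4*k + 3).
s_(k+1) − s_k = 12*k**3 + 6*k**2 + 6*k + 2 = t_k.

Yes. s_k = k^{2} \left(3 k^{2} - 4 k + 3\right).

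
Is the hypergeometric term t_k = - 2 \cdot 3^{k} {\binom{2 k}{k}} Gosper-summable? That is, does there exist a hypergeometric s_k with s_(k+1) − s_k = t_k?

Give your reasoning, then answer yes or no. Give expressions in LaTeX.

The ratio is 6*(2*k + 1)/(k + 1).
A = 12*k + 6, B = k + 1, C = 1.
Need (12*k + 6)·f(k+1) − (k)·f(k) = 1.
Degrees (1,1,0) ⇒ d ≤ -1.
deg f ≤ -1 is impossible — no certificate.

No — negative degree bound, so no certificate f.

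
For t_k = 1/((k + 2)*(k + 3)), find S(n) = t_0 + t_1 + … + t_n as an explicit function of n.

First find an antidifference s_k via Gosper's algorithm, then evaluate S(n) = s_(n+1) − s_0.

Step 1: r(k) = (k + 2)/(k + 4).
Gosper form: A/B · C(k+1)/C(k) with A=k + 2, B=k + 4, C=1.
Need (k + 2)·f(k+1) − (k + 3)·f(k) = 1.
Bound: deg f ≤ 1.
Solving with deg f ≤ 1: f(k) = k/2.
So s_k = (B(k−1)f/C)·t_k = (k*(k + 3)/2)·t_k = k/(2*(k + 2)).
s_(k+1) − s_k = 1/(k**2 + 5*k + 6) = t_k.
Evaluate: s_(n+1) = (n + 1)/(2*(n + 3)); subtract s_(0) = 0 ⇒ S(n) = (n + 1)/(2*(n + 3)).

S(n) = (n + 1)/(2*(n + 3))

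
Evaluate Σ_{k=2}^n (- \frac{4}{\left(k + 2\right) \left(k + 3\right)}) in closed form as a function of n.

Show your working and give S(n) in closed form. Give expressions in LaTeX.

S(n) = \frac{1 - n}{n + 3}

t_(k+1)/t_k = (k + 2)/(k + 4).
So A=k + 2 and B=k + 4, with C=1.
Solve (k + 2)·f(k+1) − (k + 3)·f(k) = 1.
Bound: deg f ≤ 1.
A polynomial solution: f(k) = k/2.
So s_k = (B(k−1)f/C)·t_k = (k*(k + 3)/2)·t_k = -2*k/(k + 2).
Verify: -4/(k**2 + 5*k + 6) matches t_k.
Telescope: S(n) = s_(n+1) − s_(2) = 2*(-n - 1)/(n + 3) − (-1) = (1 - n)/(n + 3).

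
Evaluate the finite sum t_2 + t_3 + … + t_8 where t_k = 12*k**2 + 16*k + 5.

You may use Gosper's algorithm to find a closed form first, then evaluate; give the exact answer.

Ratio r(k) = (12*k**2 + 40*k + 33)/(12*k**2 + 16*k + 5).
Take A(k)=1, B(k)=1, C(k)=k**2 + 4*k/3 + 5/12.
f must satisfy (1)·f(k+1) − (1)·f(k) = k**2 + 4*k/3 + 5/12.
From deg A=0, deg B=0, deg C=2: d=3.
A polynomial solution: f(k) = k*(4*k**2 + 2*k - 1)/12.
Then R = B(k−1)f/C = k*(4*k**2 + 2*k - 1)/((2*k + 1)*(6*k + 5)), so s_k = R(k)·t_k = k*(4*k**2 + 2*k - 1).
s_(k+1) − s_k = 12*k**2 + 16*k + 5 = t_k.
Evaluate s at k=9 and k=2: 3069 and 38; difference 3031.

Σ = 3031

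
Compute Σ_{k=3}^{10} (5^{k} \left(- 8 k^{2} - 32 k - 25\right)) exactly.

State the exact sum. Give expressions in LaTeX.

Compute t_(k+1)/t_k: get 5*(8*k**2 + 48*k + 65)/(8*k**2 + 32*k + 25).
Gosper form: A/B · C(k+1)/C(k) with A=5, B=1, C=k**2 + 4*k + 25/8.
Set up (5)·f(k+1) − (1)·f(k) − (k**2 + 4*k + 25/8) = 0.
deg f ≤ 2 (via 0,0,2).
Solve for f: f(k) = k*(2*k + 3)/8 (degree 2 ≤ 2).
Get s_k = R·t_k = 5**k*k*(-2*k - 3) with R(k) = B(k−1)f(k)/C(k) = k*(2*k + 3)/(8*k**2 + 32*k + 25).
s_(k+1) − s_k = 5**k*(-8*k**2 - 32*k - 25) = t_k.
Telescoping: Σ = s_(11) − s_(3) = -13427734375 − (-3375) = -13427731000.

Σ = -13427731000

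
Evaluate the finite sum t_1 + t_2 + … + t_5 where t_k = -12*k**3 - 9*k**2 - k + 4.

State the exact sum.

Σ = -3190

The ratio is (12*k**3 + 45*k**2 + 55*k + 18)/(12*k**3 + 9*k**2 + k - 4).
Normal form (A,B,C) = (1, 1, k**3 + 3*k**2/4 + k/12 - 1/3).
Need (1)·f(k+1) − (1)·f(k) = k**3 + 3*k**2/4 + k/12 - 1/3.
d = 4 from the (0,0,3) case.
Solving with deg f ≤ 4: f(k) = k*(3*k**3 - 3*k**2 - k - 3)/12.
So s_k = (B(k−1)f/C)·t_k = (k*(3*k**3 - 3*k**2 - k - 3)/(12*k**3 + 9*k**2 + k - 4))·t_k = k*(-3*k**3 + 3*k**2 + k + 3).
Verify: -12*k**3 - 9*k**2 - k + 4 matches t_k.
Sum = s_(6) − s_(1); s_(6) = -3186, s_(1) = 4 ⇒ -3190.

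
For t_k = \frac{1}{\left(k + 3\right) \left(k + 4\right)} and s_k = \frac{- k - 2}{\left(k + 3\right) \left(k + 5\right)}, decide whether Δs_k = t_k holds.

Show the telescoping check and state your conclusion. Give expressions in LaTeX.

s_(k+1) = (-k - 3)/((k + 4)*(k + 6))
s_(k+1) − s_k = (k**2 + 5*k + 3)/(k**4 + 18*k**3 + 119*k**2 + 342*k + 360)
(s_(k+1) − s_k) − t_k = 3*(-2*k - 9)/(k**4 + 18*k**3 + 119*k**2 + 342*k + 360)

Invalid: residual \frac{3 \left(- 2 k - 9\right)}{k^{4} + 18 k^{3} + 119 k^{2} + 342 k + 360} ≠ 0.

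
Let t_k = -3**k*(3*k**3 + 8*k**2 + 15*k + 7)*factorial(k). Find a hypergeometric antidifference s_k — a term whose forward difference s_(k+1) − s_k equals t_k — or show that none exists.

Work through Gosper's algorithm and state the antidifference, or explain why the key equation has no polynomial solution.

r(k) = 3*(3*k**4 + 20*k**3 + 57*k**2 + 73*k + 33)/(3*k**3 + 8*k**2 + 15*k + 7) after simplifying.
So A=3*k + 3 and B=1, with C=k**3 + 8*k**2/3 + 5*k + 7/3.
Solve (3*k + 3)·f(k+1) − (1)·f(k) = k**3 + 8*k**2/3 + 5*k + 7/3.
d = 2 from the (1,0,3) case.
Coefficient equations give f(k) = (k**2 + 2)/3.
Certificate R = B(k−1)f/C = (k**2 + 2)/(3*k**3 + 8*k**2 + 15*k + 7) gives s_k = -3**k*(k**2 + 2)*factorial(k).
Check: Δs_k = -3**k*(3*k**3 + 8*k**2 + 15*k + 7)*factorial(k). ✓

s_k = -3**k*(k**2 + 2)*factorial(k)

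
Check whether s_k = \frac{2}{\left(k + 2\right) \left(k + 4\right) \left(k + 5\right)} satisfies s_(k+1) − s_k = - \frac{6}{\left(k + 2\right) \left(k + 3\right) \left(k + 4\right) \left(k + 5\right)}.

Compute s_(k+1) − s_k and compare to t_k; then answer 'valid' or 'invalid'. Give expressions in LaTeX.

Invalid: residual \frac{16}{k^{5} + 20 k^{4} + 155 k^{3} + 580 k^{2} + 1044 k + 720} ≠ 0.

s_(k+1) = 2/((k + 3)*(k + 5)*(k + 6))
s_(k+1) − s_k = 2*(-3*k - 10)/(k**5 + 20*k**4 + 155*k**3 + 580*k**2 + 1044*k + 720)
(s_(k+1) − s_k) − t_k = 16/(k**5 + 20*k**4 + 155*k**3 + 580*k**2 + 1044*k + 720)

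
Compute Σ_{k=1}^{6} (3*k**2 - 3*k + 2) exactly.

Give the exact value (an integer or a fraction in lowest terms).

Compute t_(k+1)/t_k: get (3*k**2 + 3*k + 2)/(3*k**2 - 3*k + 2).
So A=1 and B=1, with C=k**2 - k + 2/3.
Key eq: (1)·f(k+1) = (1)·f(k) + (k**2 - k + 2/3).
Bound: deg f ≤ 3.
A polynomial solution: f(k) = k*(k**2 - 3*k + 4)/3.
Get s_k = R·t_k = k*(k**2 - 3*k + 4) with R(k) = B(k−1)f(k)/C(k) = k*(k**2 - 3*k + 4)/(3*k**2 - 3*k + 2).
Δs = 3*k**2 - 3*k + 2, as required.
Σ_(k=1)^(6) t_k = s_(7) − s_(1) = 224 − (2) = 222.

Σ = 222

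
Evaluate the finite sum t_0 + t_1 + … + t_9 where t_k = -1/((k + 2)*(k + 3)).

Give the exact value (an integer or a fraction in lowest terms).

Σ = -5/12

t_(k+1)/t_k = (k + 2)/(k + 4).
Gosper form: A/B · C(k+1)/C(k) with A=k + 2, B=k + 4, C=1.
Set up (k + 2)·f(k+1) − (k + 3)·f(k) − (1) = 0.
deg f ≤ 1 (via 1,1,0).
Coefficient equations give f(k) = k/2.
So s_k = (B(k−1)f/C)·t_k = (k*(k + 3)/2)·t_k = -k/(2*k + 4).
Check: Δs_k = -1/(k**2 + 5*k + 6). ✓
Evaluate s at k=10 and k=0: -5/12 and 0; difference -5/12.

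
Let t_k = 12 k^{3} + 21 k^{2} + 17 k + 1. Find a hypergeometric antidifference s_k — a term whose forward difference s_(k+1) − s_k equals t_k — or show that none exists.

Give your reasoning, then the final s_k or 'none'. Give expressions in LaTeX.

s_k = k \left(3 k^{3} + k^{2} + k - 4\right)

Ratio r(k) = (12*k**3 + 57*k**2 + 95*k + 51)/(12*k**3 + 21*k**2 + 17*k + 1).
Take A(k)=1, B(k)=1, C(k)=k**3 + 7*k**2/4 + 17*k/12 + 1/12.
Key eq: (1)·f(k+1) = (1)·f(k) + (k**3 + 7*k**2/4 + 17*k/12 + 1/12).
d = 4 from the (0,0,3) case.
Match coefficients ⇒ f(k) = k*(3*k**3 + k**2 + k - 4)/12.
So s_k = (B(k−1)f/C)·t_k = (k*(3*k**3 + k**2 + k - 4)/(12*k**3 + 21*k**2 + 17*k + 1))·t_k = k*(3*k**3 + k**2 + k - 4).
s_(k+1) − s_k = 12*k**3 + 21*k**2 + 17*k + 1 = t_k.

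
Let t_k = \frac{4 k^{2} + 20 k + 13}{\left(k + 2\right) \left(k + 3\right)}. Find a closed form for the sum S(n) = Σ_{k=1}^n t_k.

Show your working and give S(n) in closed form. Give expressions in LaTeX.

Ratio r(k) = (k + 2)*(20*k + 4*(k + 1)**2 + 33)/((k + 4)*(4*k**2 + 20*k + 13)).
A = k + 2, B = k + 4, C = k**2 + 5*k + 13/4.
Key eq: (k + 2)·f(k+1) = (k + 3)·f(k) + (k**2 + 5*k + 13/4).
From deg A=1, deg B=1, deg C=2: d=2.
A polynomial solution: f(k) = k*(8*k + 5)/8.
R(k) = B(k−1)·f(k)/C(k) = k*(k + 3)*(8*k + 5)/(2*(4*k**2 + 20*k + 13)); s_k = R·t_k = k*(8*k + 5)/(2*(k + 2)).
Δs = (4*k**2 + 20*k + 13)/(k**2 + 5*k + 6), as required.
s_(n+1) = (8*n**2 + 21*n + 13)/(2*(n + 3)) and s_(1) = 13/6, so S(n) = n*(12*n + 25)/(3*(n + 3)).

S(n) = \frac{n \left(12 n + 25\right)}{3 \left(n + 3\right)}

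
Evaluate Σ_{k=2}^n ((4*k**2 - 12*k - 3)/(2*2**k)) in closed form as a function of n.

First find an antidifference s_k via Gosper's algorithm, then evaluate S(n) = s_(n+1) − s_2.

S(n) = 2**(-n - 2)*(5*2**n - 8*n**2 - 8*n + 6)

t_(k+1)/t_k = (4*k**2 - 4*k - 11)/(2*(4*k**2 - 12*k - 3)).
Normal form (A,B,C) = (1/2, 1, k**2 - 3*k - 3/4).
f must satisfy (1/2)·f(k+1) − (1)·f(k) = k**2 - 3*k - 3/4.
deg f ≤ 2 (via 0,0,2).
A polynomial solution: f(k) = -(2*k - 3)*(2*k + 1)/2.
R(k) = B(k−1)·f(k)/C(k) = -2*(2*k - 3)*(2*k + 1)/(4*k**2 - 12*k - 3); s_k = R·t_k = (-4*k**2 + 4*k + 3)/2**k.
Δs = (4*k**2 - 12*k - 3)/(2*2**k), as required.
Telescope: S(n) = s_(n+1) − s_(2) = 2**(-n - 1)*(-4*n**2 - 4*n + 3) − (-5/4) = 2**(-n - 2)*(5*2**n - 8*n**2 - 8*n + 6).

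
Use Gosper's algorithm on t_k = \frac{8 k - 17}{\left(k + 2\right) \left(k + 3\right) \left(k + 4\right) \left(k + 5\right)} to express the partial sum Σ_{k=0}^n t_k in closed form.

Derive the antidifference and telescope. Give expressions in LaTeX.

S(n) = \frac{- n^{3} - 12 n^{2} - 79 n - 68}{8 \left(n^{3} + 12 n^{2} + 47 n + 60\right)}

r(k) = (k + 2)*(8*k - 9)/((k + 6)*(8*k - 17)) after simplifying.
Normal form (A,B,C) = (k + 2, k + 6, k - 17/8).
f must satisfy (k + 2)·f(k+1) − (k + 5)·f(k) = k - 17/8.
d = 3 from the (1,1,1) case.
A polynomial solution: f(k) = -k*(k**2 + 9*k + 58)/64.
R(k) = B(k−1)·f(k)/C(k) = -k*(k + 5)*(k**2 + 9*k + 58)/(8*(8*k - 17)); s_k = R·t_k = k*(-k**2 - 9*k - 58)/(8*(k + 2)*(k + 3)*(k + 4)).
Check: Δs_k = (8*k - 17)/(k**4 + 14*k**3 + 71*k**2 + 154*k + 120). ✓
Telescope: S(n) = s_(n+1) − s_(0) = (-n**3 - 12*n**2 - 79*n - 68)/(8*(n**3 + 12*n**2 + 47*n + 60)) − (0) = (-n**3 - 12*n**2 - 79*n - 68)/(8*(n**3 + 12*n**2 + 47*n + 60)).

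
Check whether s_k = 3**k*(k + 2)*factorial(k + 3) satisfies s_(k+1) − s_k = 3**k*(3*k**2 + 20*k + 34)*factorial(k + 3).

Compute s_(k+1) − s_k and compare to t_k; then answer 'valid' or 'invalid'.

Valid: the claim telescopes to t_k.

s_(k+1) = 3**(k + 1)*(k + 3)*factorial(k + 4)
s_(k+1) − s_k = 3**k*(3*k**2 + 20*k + 34)*factorial(k + 3)
(s_(k+1) − s_k) − t_k = 0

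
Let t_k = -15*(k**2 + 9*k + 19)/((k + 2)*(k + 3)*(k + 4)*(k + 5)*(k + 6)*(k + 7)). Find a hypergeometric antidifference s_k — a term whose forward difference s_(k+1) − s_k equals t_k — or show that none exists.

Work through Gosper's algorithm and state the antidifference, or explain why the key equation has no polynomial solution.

s_k = 5*k*(-k**2 - 12*k - 44)/(48*(k**3 + 12*k**2 + 44*k + 48))

Compute t_(k+1)/t_k: get (k + 2)*(9*k + (k + 1)**2 + 28)/((k + 8)*(k**2 + 9*k + 19)).
So A=k + 2 and B=k + 8, with C=k**2 + 9*k + 19.
f must satisfy (k + 2)·f(k+1) − (k + 7)·f(k) = k**2 + 9*k + 19.
Bound: deg f ≤ 5.
Solve for f: f(k) = k*(k + 3)*(k + 5)*(k**2 + 12*k + 44)/144 (degree 5 ≤ 5).
Then R = B(k−1)f/C = k*(k + 3)*(k + 5)*(k + 7)*(k**2 + 12*k + 44)/(144*(k**2 + 9*k + 19)), so s_k = R(k)·t_k = 5*k*(-k**2 - 12*k - 44)/(48*(k**3 + 12*k**2 + 44*k + 48)).
Check: Δs_k = 15*(-k**2 - 9*k - 19)/(k**6 + 27*k**5 + 295*k**4 + 1665*k**3 + 5104*k**2 + 8028*k + 5040). ✓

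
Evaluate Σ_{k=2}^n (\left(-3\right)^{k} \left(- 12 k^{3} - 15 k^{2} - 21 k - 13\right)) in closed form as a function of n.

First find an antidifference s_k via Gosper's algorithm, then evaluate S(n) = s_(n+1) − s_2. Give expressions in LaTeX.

Compute t_(k+1)/t_k: get 3*(-12*k**3 - 51*k**2 - 87*k - 61)/(12*k**3 + 15*k**2 + 21*k + 13).
Take A(k)=-3, B(k)=1, C(k)=k**3 + 5*k**2/4 + 7*k/4 + 13/12.
Need (-3)·f(k+1) − (1)·f(k) = k**3 + 5*k**2/4 + 7*k/4 + 13/12.
Degrees (0,0,3) ⇒ d ≤ 3.
Coefficient equations give f(k) = -(3*k**3 - 3*k**2 + 3*k + 1)/12.
R(k) = B(k−1)·f(k)/C(k) = -(3*k**3 - 3*k**2 + 3*k + 1)/(12*k**3 + 15*k**2 + 21*k + 13); s_k = R·t_k = (-3)**k*(3*k**3 - 3*k**2 + 3*k + 1).
Check: Δs_k = (-3)**k*(-12*k**3 - 15*k**2 - 21*k - 13). ✓
Telescope: S(n) = s_(n+1) − s_(2) = (-3)**(n + 1)*(3*n**3 + 6*n**2 + 6*n + 4) − (171) = -9*(-3)**n*n**3 - 18*(-3)**n*n**2 - 18*(-3)**n*n - 12*(-3)**n - 171.

S(n) = - 9 \left(-3\right)^{n} n^{3} - 18 \left(-3\right)^{n} n^{2} - 18 \left(-3\right)^{n} n - 12 \left(-3\right)^{n} - 171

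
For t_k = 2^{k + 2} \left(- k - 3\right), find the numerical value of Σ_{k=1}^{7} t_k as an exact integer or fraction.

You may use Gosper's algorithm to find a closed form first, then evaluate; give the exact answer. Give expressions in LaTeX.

r(k) = 2*(k + 4)/(k + 3) after simplifying.
Normal form (A,B,C) = (2, 1, k + 3).
Need (2)·f(k+1) − (1)·f(k) = k + 3.
d = 1 from the (0,0,1) case.
Match coefficients ⇒ f(k) = k + 1.
Certificate R = B(k−1)f/C = (k + 1)/(k + 3) gives s_k = 2**(k + 2)*(-k - 1).
Check: Δs_k = 2**(k + 2)*(-k - 3). ✓
Telescoping: Σ = s_(8) − s_(1) = -9216 − (-16) = -9200.

Σ = -9200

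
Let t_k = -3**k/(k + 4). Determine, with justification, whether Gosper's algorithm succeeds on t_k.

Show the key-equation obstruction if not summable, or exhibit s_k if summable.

r(k) = 3*(k + 4)/(k + 5) after simplifying.
Factor: A=3*k + 12; B=k + 5; C=1.
Need (3*k + 12)·f(k+1) − (k + 4)·f(k) = 1.
deg f ≤ -1 (via 1,1,0).
d = -1 < 0 ⇒ no nonzero polynomial f; not summable.

No. Not Gosper-summable.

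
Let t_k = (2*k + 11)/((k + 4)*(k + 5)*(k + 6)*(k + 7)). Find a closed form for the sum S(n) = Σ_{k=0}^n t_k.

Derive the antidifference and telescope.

Compute t_(k+1)/t_k: get (k + 4)*(2*k + 13)/((k + 8)*(2*k + 11)).
Normal form (A,B,C) = (k + 4, k + 8, k + 11/2).
Need (k + 4)·f(k+1) − (k + 7)·f(k) = k + 11/2.
Degrees (1,1,1) ⇒ d ≤ 3.
A polynomial solution: f(k) = k*(k + 5)*(k + 10)/48.
Certificate R = B(k−1)f/C = k*(k + 5)*(k + 7)*(k + 10)/(24*(2*k + 11)) gives s_k = k*(k + 10)/(24*(k**2 + 10*k + 24)).
Verify: (2*k + 11)/(k**4 + 22*k**3 + 179*k**2 + 638*k + 840) matches t_k.
Evaluate: s_(n+1) = (n**2 + 12*n + 11)/(24*(n**2 + 12*n + 35)); subtract s_(0) = 0 ⇒ S(n) = (n**2 + 12*n + 11)/(24*(n**2 + 12*n + 35)).

S(n) = (n**2 + 12*n + 11)/(24*(n**2 + 12*n + 35))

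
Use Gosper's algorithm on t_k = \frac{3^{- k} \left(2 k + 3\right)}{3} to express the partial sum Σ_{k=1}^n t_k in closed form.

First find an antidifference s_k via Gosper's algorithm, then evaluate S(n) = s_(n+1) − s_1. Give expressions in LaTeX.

S(n) = 3^{- n - 1} \left(3^{n + 1} - n - 3\right)

Ratio r(k) = (2*k + 5)/(3*(2*k + 3)).
Factor: A=1/3; B=1; C=k + 3/2.
f must satisfy (1/3)·f(k+1) − (1)·f(k) = k + 3/2.
Degrees (0,0,1) ⇒ d ≤ 1.
Solving with deg f ≤ 1: f(k) = -3*(k + 2)/2.
R(k) = B(k−1)·f(k)/C(k) = -3*(k + 2)/(2*k + 3); s_k = R·t_k = (-k - 2)/3**k.
s_(k+1) − s_k = (2*k + 3)/(3*3**k) = t_k.
Telescope: S(n) = s_(n+1) − s_(1) = 3**(-n - 1)*(-n - 3) − (-1) = 3**(-n - 1)*(3**(n + 1) - n - 3).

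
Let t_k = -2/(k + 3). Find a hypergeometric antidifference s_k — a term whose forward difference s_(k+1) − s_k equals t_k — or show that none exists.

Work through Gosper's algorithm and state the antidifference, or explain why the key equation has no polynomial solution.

not Gosper-summable; s_k does not exist

Step 1: r(k) = (k + 3)/(k + 4).
A = k + 3, B = k + 4, C = 1.
f must satisfy (k + 3)·f(k+1) − (k + 3)·f(k) = 1.
Degrees (1,1,0) ⇒ d ≤ 0.
Write f(k) = c0. Then LHS − RHS = -1, requiring -1 = 0: contradictory. No certificate.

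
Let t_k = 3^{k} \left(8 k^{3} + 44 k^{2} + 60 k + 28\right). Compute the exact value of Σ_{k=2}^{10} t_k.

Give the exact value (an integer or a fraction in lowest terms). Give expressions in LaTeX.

Σ = 1029223620

t_(k+1)/t_k = 3*(2*k**3 + 17*k**2 + 43*k + 35)/(2*k**3 + 11*k**2 + 15*k + 7).
A = 3, B = 1, C = k**3 + 11*k**2/2 + 15*k/2 + 7/2.
Key eq: (3)·f(k+1) = (1)·f(k) + (k**3 + 11*k**2/2 + 15*k/2 + 7/2).
Degrees (0,0,3) ⇒ d ≤ 3.
Solve for f: f(k) = (2*k**3 + 2*k**2 + 1)/4 (degree 3 ≤ 3).
So s_k = (B(k−1)f/C)·t_k = ((2*k**3 + 2*k**2 + 1)/(2*(2*k**3 + 11*k**2 + 15*k + 7)))·t_k = 3**k*(4*k**3 + 4*k**2 + 2).
Check: Δs_k = 3**k*(8*k**3 + 44*k**2 + 60*k + 28). ✓
Evaluate s at k=11 and k=2: 1029224070 and 450; difference 1029223620.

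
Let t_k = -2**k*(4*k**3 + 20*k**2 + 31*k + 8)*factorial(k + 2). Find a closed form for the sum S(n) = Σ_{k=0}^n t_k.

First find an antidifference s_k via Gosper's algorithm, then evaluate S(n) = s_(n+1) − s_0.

Compute t_(k+1)/t_k: get 2*(4*k**4 + 44*k**3 + 179*k**2 + 312*k + 189)/(4*k**3 + 20*k**2 + 31*k + 8).
So A=2*k + 6 and B=1, with C=k**3 + 5*k**2 + 31*k/4 + 2.
Solve (2*k + 6)·f(k+1) − (1)·f(k) = k**3 + 5*k**2 + 31*k/4 + 2.
From deg A=1, deg B=0, deg C=3: d=2.
A polynomial solution: f(k) = (2*k**2 + k - 2)/4.
Get s_k = R·t_k = -2**k*(2*k**2 + k - 2)*factorial(k + 2) with R(k) = B(k−1)f(k)/C(k) = (2*k**2 + k - 2)/(4*k**3 + 20*k**2 + 31*k + 8).
Δs = -2**k*(4*k**3 + 20*k**2 + 31*k + 8)*factorial(k + 2), as required.
Telescope: S(n) = s_(n+1) − s_(0) = -2**(n + 1)*(2*n**2 + 5*n + 1)*factorial(n + 3) − (4) = -4*2**n*n**2*factorial(n + 3) - 10*2**n*n*factorial(n + 3) - 2*2**n*factorial(n + 3) - 4.

S(n) = -4*2**n*n**2*factorial(n + 3) - 10*2**n*n*factorial(n + 3) - 2*2**n*factorial(n + 3) - 4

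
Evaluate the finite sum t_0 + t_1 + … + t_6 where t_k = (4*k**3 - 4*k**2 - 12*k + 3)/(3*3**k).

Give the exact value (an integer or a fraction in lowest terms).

Compute t_(k+1)/t_k: get (4*k**3 + 8*k**2 - 8*k - 9)/(3*(4*k**3 - 4*k**2 - 12*k + 3)).
Factor: A=1/3; B=1; C=k**3 - k**2 - 3*k + 3/4.
Set up (1/3)·f(k+1) − (1)·f(k) − (k**3 - k**2 - 3*k + 3/4) = 0.
From deg A=0, deg B=0, deg C=3: d=3.
Solving with deg f ≤ 3: f(k) = -3*(2*k**3 + k**2 - 2*k + 2)/4.
Certificate R = B(k−1)f/C = -3*(2*k**3 + k**2 - 2*k + 2)/(4*k**3 - 4*k**2 - 12*k + 3) gives s_k = (-2*k**3 - k**2 + 2*k - 2)/3**k.
s_(k+1) − s_k = (4*k**3 - 4*k**2 - 12*k + 3)/(3*3**k) = t_k.
Telescoping: Σ = s_(7) − s_(0) = -241/729 − (-2) = 1217/729.

Σ = 1217/729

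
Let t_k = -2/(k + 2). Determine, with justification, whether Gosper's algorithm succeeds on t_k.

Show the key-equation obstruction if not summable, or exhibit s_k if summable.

No — key equation has no polynomial f.

r(k) = (k + 2)/(k + 3) after simplifying.
So A=k + 2 and B=k + 3, with C=1.
Need (k + 2)·f(k+1) − (k + 2)·f(k) = 1.
Degrees (1,1,0) ⇒ d ≤ 0.
Put f(k) = c0: A·f(k+1) − B(k−1)·f(k) − C = -1; need -1 = 0 — inconsistent ⇒ no f, not summable.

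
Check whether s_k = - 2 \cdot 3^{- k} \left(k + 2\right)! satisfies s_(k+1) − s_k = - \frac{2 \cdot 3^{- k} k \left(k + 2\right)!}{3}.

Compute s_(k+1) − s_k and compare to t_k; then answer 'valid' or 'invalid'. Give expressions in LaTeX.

valid (s_(k+1) − s_k reduces to t_k)

s_(k+1) = -2*factorial(k + 3)/(3*3**k)
s_(k+1) − s_k = -2*k*factorial(k + 2)/(3*3**k)
(s_(k+1) − s_k) − t_k = 0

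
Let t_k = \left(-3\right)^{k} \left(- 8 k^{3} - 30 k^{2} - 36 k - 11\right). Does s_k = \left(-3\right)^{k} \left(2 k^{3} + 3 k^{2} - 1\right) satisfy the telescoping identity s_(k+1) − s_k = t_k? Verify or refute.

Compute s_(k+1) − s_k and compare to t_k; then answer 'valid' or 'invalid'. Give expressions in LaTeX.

Valid: the claim telescopes to t_k.

s_(k+1) = (-3)**(k + 1)*(2*(k + 1)**3 + 3*(k + 1)**2 - 1)
s_(k+1) − s_k = (-3)**k*(-8*k**3 - 30*k**2 - 36*k - 11)
(s_(k+1) − s_k) − t_k = 0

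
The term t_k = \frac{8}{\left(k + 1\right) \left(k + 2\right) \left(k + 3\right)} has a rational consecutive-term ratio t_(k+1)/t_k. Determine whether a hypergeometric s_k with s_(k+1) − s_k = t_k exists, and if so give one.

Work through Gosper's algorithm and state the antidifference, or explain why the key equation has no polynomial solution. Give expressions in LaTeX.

s_k = \frac{2 k \left(k + 3\right)}{\left(k + 1\right) \left(k + 2\right)}

Compute t_(k+1)/t_k: get (k + 1)/(k + 4).
Gosper form: A/B · C(k+1)/C(k) with A=k + 1, B=k + 4, C=1.
Set up (k + 1)·f(k+1) − (k + 3)·f(k) − (1) = 0.
Degrees (1,1,0) ⇒ d ≤ 2.
A polynomial solution: f(k) = k*(k + 3)/4.
R(k) = B(k−1)·f(k)/C(k) = k*(k + 3)**2/4; s_k = R·t_k = 2*k*(k + 3)/((k + 1)*(k + 2)).
Verify: 8/(k**3 + 6*k**2 + 11*k + 6) matches t_k.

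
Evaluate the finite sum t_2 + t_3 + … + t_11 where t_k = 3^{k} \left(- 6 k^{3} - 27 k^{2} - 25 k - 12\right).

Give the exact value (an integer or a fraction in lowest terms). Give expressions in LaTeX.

Ratio r(k) = 3*(6*k**3 + 45*k**2 + 97*k + 70)/(6*k**3 + 27*k**2 + 25*k + 12).
A = 3, B = 1, C = k**3 + 9*k**2/2 + 25*k/6 + 2.
Need (3)·f(k+1) − (1)·f(k) = k**3 + 9*k**2/2 + 25*k/6 + 2.
d = 3 from the (0,0,3) case.
Match coefficients ⇒ f(k) = (3*k**3 - k + 3)/6.
Then R = B(k−1)f/C = (3*k**3 - k + 3)/(6*k**3 + 27*k**2 + 25*k + 12), so s_k = R(k)·t_k = 3**k*(-3*k**3 + k - 3).
Δs = 3**k*(3*k**3 + 2*k - 9*(k + 1)**3 - 3), as required.
Σ_(k=2)^(11) t_k = s_(12) − s_(2) = -2750207175 − (-225) = -2750206950.

Σ = -2750206950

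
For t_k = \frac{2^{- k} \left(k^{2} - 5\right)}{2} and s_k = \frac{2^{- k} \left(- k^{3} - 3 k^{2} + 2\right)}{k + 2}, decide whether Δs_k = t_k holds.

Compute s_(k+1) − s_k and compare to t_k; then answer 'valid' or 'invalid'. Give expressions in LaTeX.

Invalid: residual \frac{2^{- k} \left(- k^{3} - 4 k^{2} + k + 14\right)}{2 \left(k^{2} + 5 k + 6\right)} ≠ 0.

s_(k+1) = (-(k + 1)**3 - 3*(k + 1)**2 + 2)/(2*2**k*(k + 3))
s_(k+1) − s_k = (k**4 + 4*k**3 - 3*k**2 - 24*k - 16)/(2*2**k*(k**2 + 5*k + 6))
(s_(k+1) − s_k) − t_k = (-k**3 - 4*k**2 + k + 14)/(2*2**k*(k**2 + 5*k + 6))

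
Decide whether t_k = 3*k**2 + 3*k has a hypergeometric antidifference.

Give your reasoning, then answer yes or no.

r(k) = (k + 2)/k after simplifying.
A = 1, B = 1, C = k**2 + k.
Key eq: (1)·f(k+1) = (1)·f(k) + (k**2 + k).
d = 3 from the (0,0,2) case.
Coefficient equations give f(k) = k*(k - 1)*(k + 1)/3.
R(k) = B(k−1)·f(k)/C(k) = (k - 1)/3; s_k = R·t_k = k**3 - k.
Check: Δs_k = 3*k*(k + 1). ✓

Yes. s_k = k**3 - k.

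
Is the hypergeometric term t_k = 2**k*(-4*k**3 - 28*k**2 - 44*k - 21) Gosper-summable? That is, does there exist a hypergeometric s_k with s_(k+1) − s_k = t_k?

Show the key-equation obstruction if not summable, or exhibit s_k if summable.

Yes. s_k = 2**k*(-4*k**3 - 4*k**2 - 4*k + 3).

Compute t_(k+1)/t_k: get 2*(4*k**3 + 40*k**2 + 112*k + 97)/(4*k**3 + 28*k**2 + 44*k + 21).
Gosper form: A/B · C(k+1)/C(k) with A=2, B=1, C=k**3 + 7*k**2 + 11*k + 21/4.
Solve (2)·f(k+1) − (1)·f(k) = k**3 + 7*k**2 + 11*k + 21/4.
Bound: deg f ≤ 3.
A polynomial solution: f(k) = (4*k**3 + 4*k**2 + 4*k - 3)/4.
Then R = B(k−1)f/C = (4*k**3 + 4*k**2 + 4*k - 3)/(4*k**3 + 28*k**2 + 44*k + 21), so s_k = R(k)·t_k = 2**k*(-4*k**3 - 4*k**2 - 4*k + 3).
Δs = 2**k*(-4*k**3 - 28*k**2 - 44*k - 21), as required.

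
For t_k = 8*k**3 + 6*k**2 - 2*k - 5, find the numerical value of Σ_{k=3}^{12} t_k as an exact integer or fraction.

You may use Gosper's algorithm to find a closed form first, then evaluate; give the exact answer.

The ratio is (8*k**3 + 30*k**2 + 34*k + 7)/(8*k**3 + 6*k**2 - 2*k - 5).
Gosper form: A/B · C(k+1)/C(k) with A=1, B=1, C=k**3 + 3*k**2/4 - k/4 - 5/8.
Solve (1)·f(k+1) − (1)·f(k) = k**3 + 3*k**2/4 - k/4 - 5/8.
Bound: deg f ≤ 4.
Solve for f: f(k) = k*(2*k**3 - 2*k**2 - 2*k - 3)/8 (degree 4 ≤ 4).
Certificate R = B(k−1)f/C = k*(2*k**3 - 2*k**2 - 2*k - 3)/(8*k**3 + 6*k**2 - 2*k - 5) gives s_k = k*(2*k**3 - 2*k**2 - 2*k - 3).
Δs = 8*k**3 + 6*k**2 - 2*k - 5, as required.
Σ_(k=3)^(12) t_k = s_(13) − s_(3) = 52351 − (81) = 52270.

Σ = 52270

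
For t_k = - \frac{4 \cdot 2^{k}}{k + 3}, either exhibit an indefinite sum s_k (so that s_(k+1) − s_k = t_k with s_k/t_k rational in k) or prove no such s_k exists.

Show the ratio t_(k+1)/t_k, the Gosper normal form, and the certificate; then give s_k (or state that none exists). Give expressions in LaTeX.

none (Gosper's algorithm certifies no s_k)

The ratio is 2*(k + 3)/(k + 4).
A = 2*k + 6, B = k + 4, C = 1.
f must satisfy (2*k + 6)·f(k+1) − (k + 3)·f(k) = 1.
From deg A=1, deg B=1, deg C=0: d=-1.
deg f ≤ -1 is impossible — no certificate.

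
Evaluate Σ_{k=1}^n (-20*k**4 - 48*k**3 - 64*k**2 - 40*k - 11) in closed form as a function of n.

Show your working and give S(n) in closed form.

S(n) = n*(-4*n**4 - 22*n**3 - 52*n**2 - 64*n - 41)

Step 1: r(k) = (20*k**4 + 128*k**3 + 328*k**2 + 392*k + 183)/(20*k**4 + 48*k**3 + 64*k**2 + 40*k + 11).
Gosper form: A/B · C(k+1)/C(k) with A=1, B=1, C=k**4 + 12*k**3/5 + 16*k**2/5 + 2*k + 11/20.
Solve (1)·f(k+1) − (1)·f(k) = k**4 + 12*k**3/5 + 16*k**2/5 + 2*k + 11/20.
deg f ≤ 5 (via 0,0,4).
Match coefficients ⇒ f(k) = k*(4*k**4 + 2*k**3 + 4*k**2 + 1)/20.
Certificate R = B(k−1)f/C = k*(4*k**4 + 2*k**3 + 4*k**2 + 1)/(20*k**4 + 48*k**3 + 64*k**2 + 40*k + 11) gives s_k = -4*k**5 - 2*k**4 - 4*k**3 - k.
s_(k+1) − s_k = -20*k**4 - 48*k**3 - 64*k**2 - 40*k - 11 = t_k.
Telescope: S(n) = s_(n+1) − s_(1) = -4*n**5 - 22*n**4 - 52*n**3 - 64*n**2 - 41*n - 11 − (-11) = n*(-4*n**4 - 22*n**3 - 52*n**2 - 64*n - 41).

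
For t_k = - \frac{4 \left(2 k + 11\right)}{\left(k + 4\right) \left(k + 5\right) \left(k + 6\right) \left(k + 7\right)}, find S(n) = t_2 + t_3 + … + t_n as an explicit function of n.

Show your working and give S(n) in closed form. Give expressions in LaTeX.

S(n) = \frac{- n^{2} - 12 n + 13}{12 \left(n^{2} + 12 n + 35\right)}

Step 1: r(k) = (k + 4)*(2*k + 13)/((k + 8)*(2*k + 11)).
A = k + 4, B = k + 8, C = k + 11/2.
Set up (k + 4)·f(k+1) − (k + 7)·f(k) − (k + 11/2) = 0.
Degrees (1,1,1) ⇒ d ≤ 3.
A polynomial solution: f(k) = k*(k + 5)*(k + 10)/48.
Then R = B(k−1)f/C = k*(k + 5)*(k + 7)*(k + 10)/(24*(2*k + 11)), so s_k = R(k)·t_k = k*(-k - 10)/(6*(k**2 + 10*k + 24)).
Δs = 4*(-2*k - 11)/(k**4 + 22*k**3 + 179*k**2 + 638*k + 840), as required.
Evaluate: s_(n+1) = (-n**2 - 12*n - 11)/(6*(n**2 + 12*n + 35)); subtract s_(2) = -1/12 ⇒ S(n) = (-n**2 - 12*n + 13)/(12*(n**2 + 12*n + 35)).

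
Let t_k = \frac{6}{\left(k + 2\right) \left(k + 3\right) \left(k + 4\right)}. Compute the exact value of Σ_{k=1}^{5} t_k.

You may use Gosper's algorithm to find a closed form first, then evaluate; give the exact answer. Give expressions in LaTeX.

Σ = 5/24

r(k) = (k + 2)/(k + 5) after simplifying.
Factor: A=k + 2; B=k + 5; C=1.
Solve (k + 2)·f(k+1) − (k + 4)·f(k) = 1.
From deg A=1, deg B=1, deg C=0: d=2.
Coefficient equations give f(k) = k*(k + 5)/12.
R(k) = B(k−1)·f(k)/C(k) = k*(k + 4)*(k + 5)/12; s_k = R·t_k = k*(k + 5)/(2*(k + 2)*(k + 3)).
Check: Δs_k = 6/(k**3 + 9*k**2 + 26*k + 24). ✓
Telescoping: Σ = s_(6) − s_(1) = 11/24 − (1/4) = 5/24.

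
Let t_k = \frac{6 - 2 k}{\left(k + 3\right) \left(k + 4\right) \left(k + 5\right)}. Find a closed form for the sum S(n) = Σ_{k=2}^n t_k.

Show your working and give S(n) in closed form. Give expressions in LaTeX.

S(n) = \frac{2 \left(- n^{2} + 6 n - 5\right)}{15 \left(n^{2} + 9 n + 20\right)}

The ratio is (k - 2)*(k + 3)/((k - 3)*(k + 6)).
Gosper form: A/B · C(k+1)/C(k) with A=k + 3, B=k + 6, C=k - 3.
Key eq: (k + 3)·f(k+1) = (k + 5)·f(k) + (k - 3).
deg f ≤ 2 (via 1,1,1).
Match coefficients ⇒ f(k) = -k.
So s_k = (B(k−1)f/C)·t_k = (-k*(k + 5)/(k - 3))·t_k = 2*k/((k + 3)*(k + 4)).
Verify: 2*(3 - k)/(k**3 + 12*k**2 + 47*k + 60) matches t_k.
s_(n+1) = 2*(n + 1)/(n**2 + 9*n + 20) and s_(2) = 2/15, so S(n) = 2*(-n**2 + 6*n - 5)/(15*(n**2 + 9*n + 20)).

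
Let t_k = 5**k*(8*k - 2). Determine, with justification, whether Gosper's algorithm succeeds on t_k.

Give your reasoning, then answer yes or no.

Yes. s_k = 5**k*(2*k - 3).

t_(k+1)/t_k = 5*(4*k + 3)/(4*k - 1).
So A=5 and B=1, with C=k - 1/4.
Key eq: (5)·f(k+1) = (1)·f(k) + (k - 1/4).
From deg A=0, deg B=0, deg C=1: d=1.
Match coefficients ⇒ f(k) = (2*k - 3)/8.
So s_k = (B(k−1)f/C)·t_k = ((2*k - 3)/(2*(4*k - 1)))·t_k = 5**k*(2*k - 3).
s_(k+1) − s_k = 5**k*(8*k - 2) = t_k.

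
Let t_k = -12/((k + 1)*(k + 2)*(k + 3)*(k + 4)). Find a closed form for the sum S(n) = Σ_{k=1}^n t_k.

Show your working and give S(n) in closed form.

Compute t_(k+1)/t_k: get (k + 1)/(k + 5).
Normal form (A,B,C) = (k + 1, k + 5, 1).
Solve (k + 1)·f(k+1) − (k + 4)·f(k) = 1.
From deg A=1, deg B=1, deg C=0: d=3.
Coefficient equations give f(k) = k*(k**2 + 6*k + 11)/18.
Get s_k = R·t_k = 2*k*(-k**2 - 6*k - 11)/(3*(k + 1)*(k + 2)*(k + 3)) with R(k) = B(k−1)f(k)/C(k) = k*(k + 4)*(k**2 + 6*k + 11)/18.
s_(k+1) − s_k = -12/(k**4 + 10*k**3 + 35*k**2 + 50*k + 24) = t_k.
Σ_(k=1)^n t_k = s_(n+1) − s_(1) = (2*(-n**3 - 9*n**2 - 26*n - 18)/(3*(n**3 + 9*n**2 + 26*n + 24))) − (-1/2), i.e. n*(-n**2 - 9*n - 26)/(6*(n**3 + 9*n**2 + 26*n + 24)).

S(n) = n*(-n**2 - 9*n - 26)/(6*(n**3 + 9*n**2 + 26*n + 24))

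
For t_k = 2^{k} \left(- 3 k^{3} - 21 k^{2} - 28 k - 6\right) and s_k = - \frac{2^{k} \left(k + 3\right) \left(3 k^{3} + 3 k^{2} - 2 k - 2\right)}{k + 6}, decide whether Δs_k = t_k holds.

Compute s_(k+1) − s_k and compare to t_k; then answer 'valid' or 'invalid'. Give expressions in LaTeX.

Invalid: residual \frac{2^{k} \left(9 k^{4} + 108 k^{3} + 453 k^{2} + 528 k + 114\right)}{k^{2} + 13 k + 42} ≠ 0.

s_(k+1) = 2**(k + 1)*(k + 4)*(2*k - 3*(k + 1)**3 - 3*(k + 1)**2 + 4)/(k + 7)
s_(k+1) − s_k = 2**k*(-3*k**5 - 51*k**4 - 319*k**3 - 799*k**2 - 726*k - 138)/(k**2 + 13*k + 42)
(s_(k+1) − s_k) − t_k = 2**k*(9*k**4 + 108*k**3 + 453*k**2 + 528*k + 114)/(k**2 + 13*k + 42)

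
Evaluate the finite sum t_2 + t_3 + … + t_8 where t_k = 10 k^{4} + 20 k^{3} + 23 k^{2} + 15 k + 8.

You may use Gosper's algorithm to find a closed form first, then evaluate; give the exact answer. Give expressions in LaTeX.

Ratio r(k) = (10*k**4 + 60*k**3 + 143*k**2 + 161*k + 76)/(10*k**4 + 20*k**3 + 23*k**2 + 15*k + 8).
Normal form (A,B,C) = (1, 1, k**4 + 2*k**3 + 23*k**2/10 + 3*k/2 + 4/5).
Solve (1)·f(k+1) − (1)·f(k) = k**4 + 2*k**3 + 23*k**2/10 + 3*k/2 + 4/5.
Bound: deg f ≤ 5.
A polynomial solution: f(k) = k*(2*k**4 + k**2 + k + 4)/10.
Get s_k = R·t_k = k*(2*k**4 + k**2 + k + 4) with R(k) = B(k−1)f(k)/C(k) = k*(2*k**4 + k**2 + k + 4)/(10*k**4 + 20*k**3 + 23*k**2 + 15*k + 8).
Verify: 10*k**4 + 20*k**3 + 23*k**2 + 15*k + 8 matches t_k.
Telescoping: Σ = s_(9) − s_(2) = 118944 − (84) = 118860.

Σ = 118860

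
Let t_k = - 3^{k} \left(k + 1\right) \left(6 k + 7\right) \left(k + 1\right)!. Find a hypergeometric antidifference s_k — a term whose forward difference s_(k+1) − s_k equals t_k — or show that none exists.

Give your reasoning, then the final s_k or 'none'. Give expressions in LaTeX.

s_k = - 3^{k} \left(2 k - 1\right) \left(k + 1\right)!

Compute t_(k+1)/t_k: get (k + 2)**2*(18*k + 39)/((k + 1)*(6*k + 7)).
So A=3*k + 6 and B=1, with C=k**2 + 13*k/6 + 7/6.
f must satisfy (3*k + 6)·f(k+1) − (1)·f(k) = k**2 + 13*k/6 + 7/6.
Bound: deg f ≤ 1.
Solve for f: f(k) = (2*k - 1)/6 (degree 1 ≤ 1).
R(k) = B(k−1)·f(k)/C(k) = (2*k - 1)/((k + 1)*(6*k + 7)); s_k = R·t_k = -3**k*(2*k - 1)*factorial(k + 1).
s_(k+1) − s_k = -3**k*(k + 1)*(6*k + 7)*factorial(k + 1) = t_k.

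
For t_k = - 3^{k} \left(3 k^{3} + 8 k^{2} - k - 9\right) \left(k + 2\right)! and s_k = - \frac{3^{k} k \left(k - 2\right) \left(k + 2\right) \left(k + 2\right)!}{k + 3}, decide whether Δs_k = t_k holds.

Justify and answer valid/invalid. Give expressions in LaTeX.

s_(k+1) = -3**(k + 1)*(k - 1)*(k + 1)*(k + 3)*factorial(k + 3)/(k + 4)
s_(k+1) − s_k = -3**k*(3*k**5 + 26*k**4 + 74*k**3 + 58*k**2 - 65*k - 81)*factorial(k + 2)/((k + 3)*(k + 4))
(s_(k+1) − s_k) − t_k = 3**k*(3*k**4 + 17*k**3 + 22*k**2 - 10*k - 27)*factorial(k + 2)/((k + 3)*(k + 4))

Invalid: residual \frac{3^{k} \left(3 k^{4} + 17 k^{3} + 22 k^{2} - 10 k - 27\right) \left(k + 2\right)!}{\left(k + 3\right) \left(k + 4\right)} ≠ 0.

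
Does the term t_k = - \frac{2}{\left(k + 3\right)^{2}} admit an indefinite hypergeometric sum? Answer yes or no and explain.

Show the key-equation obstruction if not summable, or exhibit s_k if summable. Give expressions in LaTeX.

The ratio is (k + 3)**2/(k + 4)**2.
Factor: A=k**2 + 6*k + 9; B=k**2 + 8*k + 16; C=1.
Key eq: (k**2 + 6*k + 9)·f(k+1) = (k**2 + 6*k + 9)·f(k) + (1).
d = 0 from the (2,2,0) case.
f = c0 ⇒ A·f(k+1) − B(k−1)·f(k) − C = -1. The system {-1 = 0} is inconsistent; no antidifference.

No; the coefficient equations for f are inconsistent.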